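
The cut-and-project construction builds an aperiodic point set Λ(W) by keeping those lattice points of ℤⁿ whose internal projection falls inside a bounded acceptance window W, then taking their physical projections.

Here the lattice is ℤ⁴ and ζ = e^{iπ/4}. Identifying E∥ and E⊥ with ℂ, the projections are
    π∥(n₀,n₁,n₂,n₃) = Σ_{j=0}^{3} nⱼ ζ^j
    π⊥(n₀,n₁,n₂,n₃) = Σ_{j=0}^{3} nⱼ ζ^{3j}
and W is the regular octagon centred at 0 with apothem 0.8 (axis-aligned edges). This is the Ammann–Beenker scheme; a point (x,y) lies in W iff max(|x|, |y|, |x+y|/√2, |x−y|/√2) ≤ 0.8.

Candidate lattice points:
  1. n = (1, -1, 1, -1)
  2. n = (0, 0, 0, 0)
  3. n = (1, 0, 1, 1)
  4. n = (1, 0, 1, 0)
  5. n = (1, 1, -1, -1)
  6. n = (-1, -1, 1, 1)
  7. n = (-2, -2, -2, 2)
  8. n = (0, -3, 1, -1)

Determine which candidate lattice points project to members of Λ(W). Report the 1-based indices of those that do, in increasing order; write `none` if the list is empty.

π⊥(n) = n₀ + n₁ζ³ + n₂ζ⁶ + n₃ζ⁹ where ζ = e^{iπ/4}.
#1 (1, -1, 1, -1): internal (1.000000, -2.414214); octagon support 2.414214 vs apothem 0.8 → ∉ W
#2 (0, 0, 0, 0): internal (0.000000, 0.000000); octagon support 0.000000 vs apothem 0.8 → ∈ W
#3 (1, 0, 1, 1): internal (1.707107, -0.292893); octagon support 1.707107 vs apothem 0.8 → ∉ W
#4 (1, 0, 1, 0): internal (1.000000, -1.000000); octagon support 1.414214 vs apothem 0.8 → ∉ W
#5 (1, 1, -1, -1): internal (-0.414214, 1.000000); octagon support 1.000000 vs apothem 0.8 → ∉ W
#6 (-1, -1, 1, 1): internal (0.414214, -1.000000); octagon support 1.000000 vs apothem 0.8 → ∉ W
#7 (-2, -2, -2, 2): internal (0.828427, 2.000000); octagon support 2.000000 vs apothem 0.8 → ∉ W
#8 (0, -3, 1, -1): internal (1.414214, -3.828427); octagon support 3.828427 vs apothem 0.8 → ∉ W

2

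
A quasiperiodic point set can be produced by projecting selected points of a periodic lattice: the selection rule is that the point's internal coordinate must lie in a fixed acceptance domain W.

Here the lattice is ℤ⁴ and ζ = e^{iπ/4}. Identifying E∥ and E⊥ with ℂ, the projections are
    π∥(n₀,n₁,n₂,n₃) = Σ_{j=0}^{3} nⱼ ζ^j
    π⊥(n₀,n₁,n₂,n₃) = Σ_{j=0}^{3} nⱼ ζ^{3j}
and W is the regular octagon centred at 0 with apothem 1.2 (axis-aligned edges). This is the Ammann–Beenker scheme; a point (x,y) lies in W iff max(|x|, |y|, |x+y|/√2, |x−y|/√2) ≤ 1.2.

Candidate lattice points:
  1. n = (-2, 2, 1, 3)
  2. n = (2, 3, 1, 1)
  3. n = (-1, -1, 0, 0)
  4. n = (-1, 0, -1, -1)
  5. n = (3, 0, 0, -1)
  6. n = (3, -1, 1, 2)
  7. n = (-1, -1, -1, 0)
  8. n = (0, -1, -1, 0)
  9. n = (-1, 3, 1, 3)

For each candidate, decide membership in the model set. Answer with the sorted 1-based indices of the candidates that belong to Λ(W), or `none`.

π⊥(n) = n₀ + n₁ζ³ + n₂ζ⁶ + n₃ζ⁹ where ζ = e^{iπ/4}.
#1 (-2, 2, 1, 3): internal (-1.29289, 2.53553); octagon support 2.70711 vs apothem 1.2 → ∉ W
#2 (2, 3, 1, 1): internal (0.58579, 1.82843); octagon support 1.82843 vs apothem 1.2 → ∉ W
#3 (-1, -1, 0, 0): internal (-0.29289, -0.70711); octagon support 0.70711 vs apothem 1.2 → ∈ W
#4 (-1, 0, -1, -1): internal (-1.70711, 0.29289); octagon support 1.70711 vs apothem 1.2 → ∉ W
#5 (3, 0, 0, -1): internal (2.29289, -0.70711); octagon support 2.29289 vs apothem 1.2 → ∉ W
#6 (3, -1, 1, 2): internal (5.12132, -0.29289); octagon support 5.12132 vs apothem 1.2 → ∉ W
#7 (-1, -1, -1, 0): internal (-0.29289, 0.29289); octagon support 0.41421 vs apothem 1.2 → ∈ W
#8 (0, -1, -1, 0): internal (0.70711, 0.29289); octagon support 0.70711 vs apothem 1.2 → ∈ W
#9 (-1, 3, 1, 3): internal (-1.00000, 3.24264); octagon support 3.24264 vs apothem 1.2 → ∉ W

3, 7, 8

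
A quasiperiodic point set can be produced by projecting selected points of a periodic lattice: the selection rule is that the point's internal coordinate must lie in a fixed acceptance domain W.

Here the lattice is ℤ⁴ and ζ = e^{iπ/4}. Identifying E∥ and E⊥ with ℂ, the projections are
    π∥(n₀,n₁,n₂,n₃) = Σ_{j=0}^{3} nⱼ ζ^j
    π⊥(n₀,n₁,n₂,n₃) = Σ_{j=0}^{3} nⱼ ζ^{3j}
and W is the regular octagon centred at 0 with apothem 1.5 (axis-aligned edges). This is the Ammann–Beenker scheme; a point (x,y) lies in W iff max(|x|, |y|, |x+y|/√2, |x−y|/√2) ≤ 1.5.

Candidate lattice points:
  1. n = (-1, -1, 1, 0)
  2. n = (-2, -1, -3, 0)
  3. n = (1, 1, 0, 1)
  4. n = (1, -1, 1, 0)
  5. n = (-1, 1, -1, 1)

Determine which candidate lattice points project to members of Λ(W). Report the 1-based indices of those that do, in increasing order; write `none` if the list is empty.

none

Internal map: ζ^{3j} for j=0..3 gives (1,0), (−√2/2,√2/2), (0,−1), (√2/2,√2/2).
candidate 1: n = (-1, -1, 1, 0) → π⊥ ≈ (-0.29289, -1.70711); max(|x|,|y|,|x±y|/√2) = 1.70711 > 1.5 ⇒ ∉ W
candidate 2: n = (-2, -1, -3, 0) → π⊥ ≈ (-1.29289, +2.29289); max(|x|,|y|,|x±y|/√2) = 2.53553 > 1.5 ⇒ ∉ W
candidate 3: n = (1, 1, 0, 1) → π⊥ ≈ (+1.00000, +1.41421); max(|x|,|y|,|x±y|/√2) = 1.70711 > 1.5 ⇒ ∉ W
candidate 4: n = (1, -1, 1, 0) → π⊥ ≈ (+1.70711, -1.70711); max(|x|,|y|,|x±y|/√2) = 2.41421 > 1.5 ⇒ ∉ W
candidate 5: n = (-1, 1, -1, 1) → π⊥ ≈ (-1.00000, +2.41421); max(|x|,|y|,|x±y|/√2) = 2.41421 > 1.5 ⇒ ∉ W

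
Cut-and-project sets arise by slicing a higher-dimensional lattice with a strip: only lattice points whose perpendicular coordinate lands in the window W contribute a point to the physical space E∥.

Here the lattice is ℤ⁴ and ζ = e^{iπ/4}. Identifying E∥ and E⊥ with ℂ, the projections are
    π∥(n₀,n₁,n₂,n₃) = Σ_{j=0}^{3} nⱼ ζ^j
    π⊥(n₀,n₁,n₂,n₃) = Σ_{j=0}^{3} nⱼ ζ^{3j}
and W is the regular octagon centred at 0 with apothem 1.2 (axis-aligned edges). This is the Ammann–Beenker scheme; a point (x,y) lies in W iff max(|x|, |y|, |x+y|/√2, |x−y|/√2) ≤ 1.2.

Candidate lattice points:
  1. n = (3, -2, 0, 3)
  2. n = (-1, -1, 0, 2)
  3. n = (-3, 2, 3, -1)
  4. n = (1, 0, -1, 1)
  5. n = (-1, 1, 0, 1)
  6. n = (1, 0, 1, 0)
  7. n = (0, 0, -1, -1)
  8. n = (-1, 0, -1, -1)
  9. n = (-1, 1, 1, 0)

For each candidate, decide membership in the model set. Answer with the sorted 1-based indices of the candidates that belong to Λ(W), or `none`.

π⊥(n) = n₀ + n₁ζ³ + n₂ζ⁶ + n₃ζ⁹ where ζ = e^{iπ/4}.
#1 (3, -2, 0, 3): internal (6.535534, 0.707107); octagon support 6.535534 vs apothem 1.2 → ∉ W
#2 (-1, -1, 0, 2): internal (1.121320, 0.707107); octagon support 1.292893 vs apothem 1.2 → ∉ W
#3 (-3, 2, 3, -1): internal (-5.121320, -2.292893); octagon support 5.242641 vs apothem 1.2 → ∉ W
#4 (1, 0, -1, 1): internal (1.707107, 1.707107); octagon support 2.414214 vs apothem 1.2 → ∉ W
#5 (-1, 1, 0, 1): internal (-1.000000, 1.414214); octagon support 1.707107 vs apothem 1.2 → ∉ W
#6 (1, 0, 1, 0): internal (1.000000, -1.000000); octagon support 1.414214 vs apothem 1.2 → ∉ W
#7 (0, 0, -1, -1): internal (-0.707107, 0.292893); octagon support 0.707107 vs apothem 1.2 → ∈ W
#8 (-1, 0, -1, -1): internal (-1.707107, 0.292893); octagon support 1.707107 vs apothem 1.2 → ∉ W
#9 (-1, 1, 1, 0): internal (-1.707107, -0.292893); octagon support 1.707107 vs apothem 1.2 → ∉ W

7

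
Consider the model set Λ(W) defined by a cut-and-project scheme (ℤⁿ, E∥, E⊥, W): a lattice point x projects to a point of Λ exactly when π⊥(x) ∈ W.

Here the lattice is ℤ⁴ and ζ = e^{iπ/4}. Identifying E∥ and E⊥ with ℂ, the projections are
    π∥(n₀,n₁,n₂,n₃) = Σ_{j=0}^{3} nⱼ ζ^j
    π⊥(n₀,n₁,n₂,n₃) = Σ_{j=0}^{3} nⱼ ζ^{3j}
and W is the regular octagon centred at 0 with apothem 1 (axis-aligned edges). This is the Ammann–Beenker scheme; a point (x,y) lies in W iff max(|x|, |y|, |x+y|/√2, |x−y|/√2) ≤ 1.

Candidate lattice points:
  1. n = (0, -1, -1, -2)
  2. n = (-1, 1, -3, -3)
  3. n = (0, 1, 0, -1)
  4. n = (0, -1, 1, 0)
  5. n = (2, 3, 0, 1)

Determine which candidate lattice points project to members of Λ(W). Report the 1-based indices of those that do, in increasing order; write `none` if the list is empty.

π⊥(n) = n₀ + n₁ζ³ + n₂ζ⁶ + n₃ζ⁹ where ζ = e^{iπ/4}.
candidate 1: n = (0, -1, -1, -2) → π⊥ ≈ (-0.707107, -1.121320); max(|x|,|y|,|x±y|/√2) = 1.292893 > 1 ⇒ ∉ W
candidate 2: n = (-1, 1, -3, -3) → π⊥ ≈ (-3.828427, +1.585786); max(|x|,|y|,|x±y|/√2) = 3.828427 > 1 ⇒ ∉ W
candidate 3: n = (0, 1, 0, -1) → π⊥ ≈ (-1.414214, +0.000000); max(|x|,|y|,|x±y|/√2) = 1.414214 > 1 ⇒ ∉ W
candidate 4: n = (0, -1, 1, 0) → π⊥ ≈ (+0.707107, -1.707107); max(|x|,|y|,|x±y|/√2) = 1.707107 > 1 ⇒ ∉ W
candidate 5: n = (2, 3, 0, 1) → π⊥ ≈ (+0.585786, +2.828427); max(|x|,|y|,|x±y|/√2) = 2.828427 > 1 ⇒ ∉ W

none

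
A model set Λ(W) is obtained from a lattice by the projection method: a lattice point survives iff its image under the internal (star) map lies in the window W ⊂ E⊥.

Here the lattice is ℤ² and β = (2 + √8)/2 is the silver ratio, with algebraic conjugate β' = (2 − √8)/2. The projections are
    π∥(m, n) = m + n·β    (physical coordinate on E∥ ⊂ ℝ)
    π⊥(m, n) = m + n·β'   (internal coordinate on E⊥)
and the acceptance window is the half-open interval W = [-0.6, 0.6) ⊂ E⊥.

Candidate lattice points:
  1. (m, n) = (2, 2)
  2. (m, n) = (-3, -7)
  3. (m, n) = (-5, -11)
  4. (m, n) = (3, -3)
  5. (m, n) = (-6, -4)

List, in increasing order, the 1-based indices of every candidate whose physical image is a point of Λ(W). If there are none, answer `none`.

Numerically β ≈ 2.4142 and β' = −1/β ≈ -0.4142.
[1] lift (2,2): star map gives 1.1716; window check -0.6 ≤ 1.1716 < 0.6 is false → out
[2] lift (-3,-7): star map gives -0.1005; window check -0.6 ≤ -0.1005 < 0.6 is true → IN Λ
[3] lift (-5,-11): star map gives -0.4437; window check -0.6 ≤ -0.4437 < 0.6 is true → IN Λ
[4] lift (3,-3): star map gives 4.2426; window check -0.6 ≤ 4.2426 < 0.6 is false → out
[5] lift (-6,-4): star map gives -4.3431; window check -0.6 ≤ -4.3431 < 0.6 is false → out

2, 3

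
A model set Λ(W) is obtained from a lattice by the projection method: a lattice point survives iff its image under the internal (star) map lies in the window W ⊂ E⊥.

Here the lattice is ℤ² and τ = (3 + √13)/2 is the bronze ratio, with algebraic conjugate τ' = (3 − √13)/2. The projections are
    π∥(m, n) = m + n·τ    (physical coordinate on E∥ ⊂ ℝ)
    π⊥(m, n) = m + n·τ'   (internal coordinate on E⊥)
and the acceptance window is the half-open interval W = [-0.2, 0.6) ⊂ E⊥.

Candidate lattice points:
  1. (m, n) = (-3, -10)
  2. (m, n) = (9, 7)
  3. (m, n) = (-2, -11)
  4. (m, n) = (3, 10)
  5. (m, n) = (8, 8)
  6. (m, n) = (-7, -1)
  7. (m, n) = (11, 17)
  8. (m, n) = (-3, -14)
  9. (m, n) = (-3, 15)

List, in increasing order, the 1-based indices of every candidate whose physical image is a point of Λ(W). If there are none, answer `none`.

Numerically τ ≈ 3.3028 and τ' = −1/τ ≈ -0.3028.
#1 (-3,-10): internal coord -3 + (-10)·τ' = +0.0278; +0.0278 ∈ [-0.2, 0.6) → IN Λ
#2 (9,7): internal coord 9 + (7)·τ' = +6.8806; +6.8806 ∉ [-0.2, 0.6) → out
#3 (-2,-11): internal coord -2 + (-11)·τ' = +1.3305; +1.3305 ∉ [-0.2, 0.6) → out
#4 (3,10): internal coord 3 + (10)·τ' = -0.0278; -0.0278 ∈ [-0.2, 0.6) → IN Λ
#5 (8,8): internal coord 8 + (8)·τ' = +5.5778; +5.5778 ∉ [-0.2, 0.6) → out
#6 (-7,-1): internal coord -7 + (-1)·τ' = -6.6972; -6.6972 ∉ [-0.2, 0.6) → out
#7 (11,17): internal coord 11 + (17)·τ' = +5.8528; +5.8528 ∉ [-0.2, 0.6) → out
#8 (-3,-14): internal coord -3 + (-14)·τ' = +1.2389; +1.2389 ∉ [-0.2, 0.6) → out
#9 (-3,15): internal coord -3 + (15)·τ' = -7.5416; -7.5416 ∉ [-0.2, 0.6) → out

1, 4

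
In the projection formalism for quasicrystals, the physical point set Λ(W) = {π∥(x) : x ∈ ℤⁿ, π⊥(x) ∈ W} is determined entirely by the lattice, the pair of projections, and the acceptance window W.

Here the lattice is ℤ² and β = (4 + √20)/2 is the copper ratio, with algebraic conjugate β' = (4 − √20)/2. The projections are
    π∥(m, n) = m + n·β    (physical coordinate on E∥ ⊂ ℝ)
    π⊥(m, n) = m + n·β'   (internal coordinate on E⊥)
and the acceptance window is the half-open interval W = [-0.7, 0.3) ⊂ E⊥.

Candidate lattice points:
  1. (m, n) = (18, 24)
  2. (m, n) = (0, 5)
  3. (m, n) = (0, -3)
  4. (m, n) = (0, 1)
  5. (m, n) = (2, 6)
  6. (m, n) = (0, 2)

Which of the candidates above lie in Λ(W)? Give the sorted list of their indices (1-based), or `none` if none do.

4, 6

Numerically β ≈ 4.236068 and β' = −1/β ≈ -0.236068.
#1 (18,24): internal coord 18 + (24)·β' = +12.334369; +12.334369 ∉ [-0.7, 0.3) → out
#2 (0,5): internal coord 0 + (5)·β' = -1.180340; -1.180340 ∉ [-0.7, 0.3) → out
#3 (0,-3): internal coord 0 + (-3)·β' = +0.708204; +0.708204 ∉ [-0.7, 0.3) → out
#4 (0,1): internal coord 0 + (1)·β' = -0.236068; -0.236068 ∈ [-0.7, 0.3) → IN Λ
#5 (2,6): internal coord 2 + (6)·β' = +0.583592; +0.583592 ∉ [-0.7, 0.3) → out
#6 (0,2): internal coord 0 + (2)·β' = -0.472136; -0.472136 ∈ [-0.7, 0.3) → IN Λ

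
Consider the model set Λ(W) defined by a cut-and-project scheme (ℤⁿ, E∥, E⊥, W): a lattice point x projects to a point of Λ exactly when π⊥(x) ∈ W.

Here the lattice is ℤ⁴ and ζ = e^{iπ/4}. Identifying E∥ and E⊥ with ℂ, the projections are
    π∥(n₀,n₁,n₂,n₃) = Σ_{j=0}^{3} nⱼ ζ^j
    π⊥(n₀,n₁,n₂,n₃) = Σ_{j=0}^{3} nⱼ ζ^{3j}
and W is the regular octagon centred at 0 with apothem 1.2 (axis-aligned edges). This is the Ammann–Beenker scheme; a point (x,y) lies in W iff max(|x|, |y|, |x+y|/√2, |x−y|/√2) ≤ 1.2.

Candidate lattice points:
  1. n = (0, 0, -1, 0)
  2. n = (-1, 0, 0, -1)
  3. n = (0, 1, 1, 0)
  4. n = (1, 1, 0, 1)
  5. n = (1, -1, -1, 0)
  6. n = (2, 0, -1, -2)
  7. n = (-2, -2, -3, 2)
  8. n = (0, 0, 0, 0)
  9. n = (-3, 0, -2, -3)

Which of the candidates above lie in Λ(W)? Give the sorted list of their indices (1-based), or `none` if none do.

π⊥(n) = n₀ + n₁ζ³ + n₂ζ⁶ + n₃ζ⁹ where ζ = e^{iπ/4}.
candidate 1: n = (0, 0, -1, 0) → π⊥ ≈ (+0.000000, +1.000000); max(|x|,|y|,|x±y|/√2) = 1.000000 ≤ 1.2 ⇒ ∈ W
candidate 2: n = (-1, 0, 0, -1) → π⊥ ≈ (-1.707107, -0.707107); max(|x|,|y|,|x±y|/√2) = 1.707107 > 1.2 ⇒ ∉ W
candidate 3: n = (0, 1, 1, 0) → π⊥ ≈ (-0.707107, -0.292893); max(|x|,|y|,|x±y|/√2) = 0.707107 ≤ 1.2 ⇒ ∈ W
candidate 4: n = (1, 1, 0, 1) → π⊥ ≈ (+1.000000, +1.414214); max(|x|,|y|,|x±y|/√2) = 1.707107 > 1.2 ⇒ ∉ W
candidate 5: n = (1, -1, -1, 0) → π⊥ ≈ (+1.707107, +0.292893); max(|x|,|y|,|x±y|/√2) = 1.707107 > 1.2 ⇒ ∉ W
candidate 6: n = (2, 0, -1, -2) → π⊥ ≈ (+0.585786, -0.414214); max(|x|,|y|,|x±y|/√2) = 0.707107 ≤ 1.2 ⇒ ∈ W
candidate 7: n = (-2, -2, -3, 2) → π⊥ ≈ (+0.828427, +3.000000); max(|x|,|y|,|x±y|/√2) = 3.000000 > 1.2 ⇒ ∉ W
candidate 8: n = (0, 0, 0, 0) → π⊥ ≈ (+0.000000, +0.000000); max(|x|,|y|,|x±y|/√2) = 0.000000 ≤ 1.2 ⇒ ∈ W
candidate 9: n = (-3, 0, -2, -3) → π⊥ ≈ (-5.121320, -0.121320); max(|x|,|y|,|x±y|/√2) = 5.121320 > 1.2 ⇒ ∉ W

1, 3, 6, 8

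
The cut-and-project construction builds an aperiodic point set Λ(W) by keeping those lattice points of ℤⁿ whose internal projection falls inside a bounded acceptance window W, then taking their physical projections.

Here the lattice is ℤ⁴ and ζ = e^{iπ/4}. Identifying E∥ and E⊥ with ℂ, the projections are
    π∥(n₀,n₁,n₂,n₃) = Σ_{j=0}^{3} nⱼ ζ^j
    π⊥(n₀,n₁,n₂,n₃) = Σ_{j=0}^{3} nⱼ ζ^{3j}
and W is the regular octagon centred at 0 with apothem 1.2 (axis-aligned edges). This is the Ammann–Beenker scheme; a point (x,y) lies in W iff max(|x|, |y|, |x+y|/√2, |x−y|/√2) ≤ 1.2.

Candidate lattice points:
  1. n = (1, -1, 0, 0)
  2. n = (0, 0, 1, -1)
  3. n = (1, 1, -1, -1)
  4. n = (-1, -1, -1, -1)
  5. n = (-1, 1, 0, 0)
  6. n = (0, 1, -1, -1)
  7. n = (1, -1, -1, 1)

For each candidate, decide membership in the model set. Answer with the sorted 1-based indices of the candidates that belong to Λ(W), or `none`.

3, 4

π⊥(n) = n₀ + n₁ζ³ + n₂ζ⁶ + n₃ζ⁹ where ζ = e^{iπ/4}.
#1 (1, -1, 0, 0): internal (1.70711, -0.70711); octagon support 1.70711 vs apothem 1.2 → ∉ W
#2 (0, 0, 1, -1): internal (-0.70711, -1.70711); octagon support 1.70711 vs apothem 1.2 → ∉ W
#3 (1, 1, -1, -1): internal (-0.41421, 1.00000); octagon support 1.00000 vs apothem 1.2 → ∈ W
#4 (-1, -1, -1, -1): internal (-1.00000, -0.41421); octagon support 1.00000 vs apothem 1.2 → ∈ W
#5 (-1, 1, 0, 0): internal (-1.70711, 0.70711); octagon support 1.70711 vs apothem 1.2 → ∉ W
#6 (0, 1, -1, -1): internal (-1.41421, 1.00000); octagon support 1.70711 vs apothem 1.2 → ∉ W
#7 (1, -1, -1, 1): internal (2.41421, 1.00000); octagon support 2.41421 vs apothem 1.2 → ∉ W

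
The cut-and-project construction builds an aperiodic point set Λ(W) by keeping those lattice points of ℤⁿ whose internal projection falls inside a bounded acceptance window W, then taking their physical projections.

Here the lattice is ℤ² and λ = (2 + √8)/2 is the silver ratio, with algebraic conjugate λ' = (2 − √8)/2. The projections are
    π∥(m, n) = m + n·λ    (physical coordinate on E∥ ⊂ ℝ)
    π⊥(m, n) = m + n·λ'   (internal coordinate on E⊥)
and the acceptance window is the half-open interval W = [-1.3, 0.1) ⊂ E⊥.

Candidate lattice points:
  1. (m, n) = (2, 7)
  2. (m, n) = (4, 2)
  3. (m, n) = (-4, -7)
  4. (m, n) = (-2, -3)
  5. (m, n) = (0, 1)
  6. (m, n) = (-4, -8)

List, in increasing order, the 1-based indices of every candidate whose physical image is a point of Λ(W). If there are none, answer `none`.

1, 3, 4, 5, 6

Compute λ' = (2−√8)/2 = -0.41421, so π⊥(m,n) = m -0.41421·n.
#1 (2,7): internal coord 2 + (7)·λ' = -0.89949; -0.89949 ∈ [-1.3, 0.1) → IN Λ
#2 (4,2): internal coord 4 + (2)·λ' = +3.17157; +3.17157 ∉ [-1.3, 0.1) → out
#3 (-4,-7): internal coord -4 + (-7)·λ' = -1.10051; -1.10051 ∈ [-1.3, 0.1) → IN Λ
#4 (-2,-3): internal coord -2 + (-3)·λ' = -0.75736; -0.75736 ∈ [-1.3, 0.1) → IN Λ
#5 (0,1): internal coord 0 + (1)·λ' = -0.41421; -0.41421 ∈ [-1.3, 0.1) → IN Λ
#6 (-4,-8): internal coord -4 + (-8)·λ' = -0.68629; -0.68629 ∈ [-1.3, 0.1) → IN Λ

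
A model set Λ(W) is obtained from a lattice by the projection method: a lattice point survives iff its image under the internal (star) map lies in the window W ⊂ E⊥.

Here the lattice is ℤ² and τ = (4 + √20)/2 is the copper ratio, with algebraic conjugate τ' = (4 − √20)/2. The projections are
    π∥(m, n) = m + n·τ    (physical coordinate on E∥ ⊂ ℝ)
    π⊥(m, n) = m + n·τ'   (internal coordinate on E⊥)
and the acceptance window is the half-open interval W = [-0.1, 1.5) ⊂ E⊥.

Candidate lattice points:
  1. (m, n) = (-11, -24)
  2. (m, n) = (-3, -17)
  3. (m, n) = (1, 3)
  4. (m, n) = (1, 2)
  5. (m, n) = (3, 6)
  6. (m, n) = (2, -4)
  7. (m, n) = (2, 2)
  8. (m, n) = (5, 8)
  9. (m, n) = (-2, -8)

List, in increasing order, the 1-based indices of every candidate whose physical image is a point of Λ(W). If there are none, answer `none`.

2, 3, 4

Compute τ' = (4−√20)/2 = -0.236068, so π⊥(m,n) = m -0.236068·n.
candidate 1: (m,n)=(-11,-24) → π∥ = -11-24·τ ≈ -112.665631, π⊥ = -11-24·τ' ≈ -5.334369 ∉ [-0.1, 1.5) ⇒ out
candidate 2: (m,n)=(-3,-17) → π∥ = -3-17·τ ≈ -75.013156, π⊥ = -3-17·τ' ≈ 1.013156 ∈ [-0.1, 1.5) ⇒ IN Λ
candidate 3: (m,n)=(1,3) → π∥ = 1+3·τ ≈ 13.708204, π⊥ = 1+3·τ' ≈ 0.291796 ∈ [-0.1, 1.5) ⇒ IN Λ
candidate 4: (m,n)=(1,2) → π∥ = 1+2·τ ≈ 9.472136, π⊥ = 1+2·τ' ≈ 0.527864 ∈ [-0.1, 1.5) ⇒ IN Λ
candidate 5: (m,n)=(3,6) → π∥ = 3+6·τ ≈ 28.416408, π⊥ = 3+6·τ' ≈ 1.583592 ∉ [-0.1, 1.5) ⇒ out
candidate 6: (m,n)=(2,-4) → π∥ = 2-4·τ ≈ -14.944272, π⊥ = 2-4·τ' ≈ 2.944272 ∉ [-0.1, 1.5) ⇒ out
candidate 7: (m,n)=(2,2) → π∥ = 2+2·τ ≈ 10.472136, π⊥ = 2+2·τ' ≈ 1.527864 ∉ [-0.1, 1.5) ⇒ out
candidate 8: (m,n)=(5,8) → π∥ = 5+8·τ ≈ 38.888544, π⊥ = 5+8·τ' ≈ 3.111456 ∉ [-0.1, 1.5) ⇒ out
candidate 9: (m,n)=(-2,-8) → π∥ = -2-8·τ ≈ -35.888544, π⊥ = -2-8·τ' ≈ -0.111456 ∉ [-0.1, 1.5) ⇒ out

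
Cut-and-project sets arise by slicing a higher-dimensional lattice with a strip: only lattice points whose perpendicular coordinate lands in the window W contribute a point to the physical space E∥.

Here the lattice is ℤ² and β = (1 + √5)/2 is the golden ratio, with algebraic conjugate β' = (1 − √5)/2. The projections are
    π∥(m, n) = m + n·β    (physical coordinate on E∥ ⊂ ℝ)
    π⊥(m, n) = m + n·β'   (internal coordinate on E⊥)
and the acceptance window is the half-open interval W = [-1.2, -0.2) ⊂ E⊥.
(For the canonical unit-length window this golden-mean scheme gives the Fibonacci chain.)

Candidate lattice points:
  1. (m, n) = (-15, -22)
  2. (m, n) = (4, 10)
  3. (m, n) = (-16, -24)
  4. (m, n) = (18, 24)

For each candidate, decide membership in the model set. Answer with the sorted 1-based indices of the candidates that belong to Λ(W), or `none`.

Numerically β ≈ 1.61803 and β' = −1/β ≈ -0.61803.
candidate 1: (m,n)=(-15,-22) → π∥ = -15-22·β ≈ -50.59675, π⊥ = -15-22·β' ≈ -1.40325 ∉ [-1.2, -0.2) ⇒ out
candidate 2: (m,n)=(4,10) → π∥ = 4+10·β ≈ 20.18034, π⊥ = 4+10·β' ≈ -2.18034 ∉ [-1.2, -0.2) ⇒ out
candidate 3: (m,n)=(-16,-24) → π∥ = -16-24·β ≈ -54.83282, π⊥ = -16-24·β' ≈ -1.16718 ∈ [-1.2, -0.2) ⇒ IN Λ
candidate 4: (m,n)=(18,24) → π∥ = 18+24·β ≈ 56.83282, π⊥ = 18+24·β' ≈ 3.16718 ∉ [-1.2, -0.2) ⇒ out

3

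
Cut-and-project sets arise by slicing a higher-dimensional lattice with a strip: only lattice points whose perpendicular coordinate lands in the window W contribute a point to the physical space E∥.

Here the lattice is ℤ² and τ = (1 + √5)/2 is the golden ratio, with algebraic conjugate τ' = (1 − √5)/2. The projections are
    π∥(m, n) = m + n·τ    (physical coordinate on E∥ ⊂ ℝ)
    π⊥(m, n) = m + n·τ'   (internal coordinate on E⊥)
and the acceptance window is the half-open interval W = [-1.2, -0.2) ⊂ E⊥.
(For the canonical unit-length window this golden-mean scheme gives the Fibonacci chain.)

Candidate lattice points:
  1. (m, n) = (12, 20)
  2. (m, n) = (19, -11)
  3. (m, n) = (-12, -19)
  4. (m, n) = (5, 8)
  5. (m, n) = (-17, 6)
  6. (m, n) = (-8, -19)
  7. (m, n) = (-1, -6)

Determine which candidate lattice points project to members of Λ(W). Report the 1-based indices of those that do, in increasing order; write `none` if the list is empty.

1, 3

τ' = (1−√5)/2 ≈ -0.618034.
#1 (12,20): internal coord 12 + (20)·τ' = -0.360680; -0.360680 ∈ [-1.2, -0.2) → IN Λ
#2 (19,-11): internal coord 19 + (-11)·τ' = +25.798374; +25.798374 ∉ [-1.2, -0.2) → out
#3 (-12,-19): internal coord -12 + (-19)·τ' = -0.257354; -0.257354 ∈ [-1.2, -0.2) → IN Λ
#4 (5,8): internal coord 5 + (8)·τ' = +0.055728; +0.055728 ∉ [-1.2, -0.2) → out
#5 (-17,6): internal coord -17 + (6)·τ' = -20.708204; -20.708204 ∉ [-1.2, -0.2) → out
#6 (-8,-19): internal coord -8 + (-19)·τ' = +3.742646; +3.742646 ∉ [-1.2, -0.2) → out
#7 (-1,-6): internal coord -1 + (-6)·τ' = +2.708204; +2.708204 ∉ [-1.2, -0.2) → out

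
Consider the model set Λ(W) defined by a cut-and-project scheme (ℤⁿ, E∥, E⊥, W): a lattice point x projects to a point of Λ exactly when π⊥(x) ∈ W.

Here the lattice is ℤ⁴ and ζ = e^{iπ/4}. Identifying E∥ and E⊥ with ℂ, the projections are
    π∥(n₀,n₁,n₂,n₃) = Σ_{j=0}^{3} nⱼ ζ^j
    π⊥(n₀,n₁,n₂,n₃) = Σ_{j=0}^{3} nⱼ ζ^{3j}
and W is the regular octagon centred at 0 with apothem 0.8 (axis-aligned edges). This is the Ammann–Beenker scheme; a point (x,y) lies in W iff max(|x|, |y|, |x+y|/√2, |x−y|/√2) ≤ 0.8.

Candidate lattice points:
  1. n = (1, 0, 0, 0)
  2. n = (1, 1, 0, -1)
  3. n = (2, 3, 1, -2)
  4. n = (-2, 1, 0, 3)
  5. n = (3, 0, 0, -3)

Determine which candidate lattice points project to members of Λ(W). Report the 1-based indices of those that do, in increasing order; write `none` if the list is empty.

Internal map: ζ^{3j} for j=0..3 gives (1,0), (−√2/2,√2/2), (0,−1), (√2/2,√2/2).
candidate 1: n = (1, 0, 0, 0) → π⊥ ≈ (+1.0000, +0.0000); max(|x|,|y|,|x±y|/√2) = 1.0000 > 0.8 ⇒ ∉ W
candidate 2: n = (1, 1, 0, -1) → π⊥ ≈ (-0.4142, +0.0000); max(|x|,|y|,|x±y|/√2) = 0.4142 ≤ 0.8 ⇒ ∈ W
candidate 3: n = (2, 3, 1, -2) → π⊥ ≈ (-1.5355, -0.2929); max(|x|,|y|,|x±y|/√2) = 1.5355 > 0.8 ⇒ ∉ W
candidate 4: n = (-2, 1, 0, 3) → π⊥ ≈ (-0.5858, +2.8284); max(|x|,|y|,|x±y|/√2) = 2.8284 > 0.8 ⇒ ∉ W
candidate 5: n = (3, 0, 0, -3) → π⊥ ≈ (+0.8787, -2.1213); max(|x|,|y|,|x±y|/√2) = 2.1213 > 0.8 ⇒ ∉ W

2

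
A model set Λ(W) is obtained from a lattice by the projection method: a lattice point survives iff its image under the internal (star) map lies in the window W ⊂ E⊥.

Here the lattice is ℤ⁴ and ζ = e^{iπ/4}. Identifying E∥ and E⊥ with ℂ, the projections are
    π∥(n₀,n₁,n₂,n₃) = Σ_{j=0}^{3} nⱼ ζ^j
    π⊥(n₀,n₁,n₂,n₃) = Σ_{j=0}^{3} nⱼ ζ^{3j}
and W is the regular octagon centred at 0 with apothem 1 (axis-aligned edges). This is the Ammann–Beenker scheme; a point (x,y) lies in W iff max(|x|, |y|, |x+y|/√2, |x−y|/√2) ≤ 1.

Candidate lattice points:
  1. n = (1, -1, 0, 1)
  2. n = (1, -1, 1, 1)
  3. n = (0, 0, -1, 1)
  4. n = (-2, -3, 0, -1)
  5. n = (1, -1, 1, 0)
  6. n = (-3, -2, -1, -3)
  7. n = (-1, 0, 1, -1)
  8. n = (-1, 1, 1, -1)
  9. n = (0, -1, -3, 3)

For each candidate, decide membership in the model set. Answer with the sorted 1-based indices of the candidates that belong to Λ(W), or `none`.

With ζ = e^{iπ/4} the internal vectors are ζ^0,ζ^3,ζ^6,ζ^9.
#1 (1, -1, 0, 1): internal (2.414214, 0.000000); octagon support 2.414214 vs apothem 1 → ∉ W
#2 (1, -1, 1, 1): internal (2.414214, -1.000000); octagon support 2.414214 vs apothem 1 → ∉ W
#3 (0, 0, -1, 1): internal (0.707107, 1.707107); octagon support 1.707107 vs apothem 1 → ∉ W
#4 (-2, -3, 0, -1): internal (-0.585786, -2.828427); octagon support 2.828427 vs apothem 1 → ∉ W
#5 (1, -1, 1, 0): internal (1.707107, -1.707107); octagon support 2.414214 vs apothem 1 → ∉ W
#6 (-3, -2, -1, -3): internal (-3.707107, -2.535534); octagon support 4.414214 vs apothem 1 → ∉ W
#7 (-1, 0, 1, -1): internal (-1.707107, -1.707107); octagon support 2.414214 vs apothem 1 → ∉ W
#8 (-1, 1, 1, -1): internal (-2.414214, -1.000000); octagon support 2.414214 vs apothem 1 → ∉ W
#9 (0, -1, -3, 3): internal (2.828427, 4.414214); octagon support 5.121320 vs apothem 1 → ∉ W

none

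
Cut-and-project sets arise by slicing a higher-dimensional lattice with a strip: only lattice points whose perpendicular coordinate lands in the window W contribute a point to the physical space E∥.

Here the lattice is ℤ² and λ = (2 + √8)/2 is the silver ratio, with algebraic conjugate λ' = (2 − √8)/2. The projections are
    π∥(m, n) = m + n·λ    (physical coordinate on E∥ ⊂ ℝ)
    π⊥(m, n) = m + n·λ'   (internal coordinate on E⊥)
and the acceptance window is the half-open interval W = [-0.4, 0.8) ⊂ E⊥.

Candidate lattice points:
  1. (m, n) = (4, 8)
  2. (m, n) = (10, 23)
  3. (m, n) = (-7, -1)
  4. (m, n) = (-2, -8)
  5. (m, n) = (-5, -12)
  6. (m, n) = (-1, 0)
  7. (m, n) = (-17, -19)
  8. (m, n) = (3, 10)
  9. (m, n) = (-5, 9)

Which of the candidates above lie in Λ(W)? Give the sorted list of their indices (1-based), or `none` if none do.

1, 2, 5

Numerically λ ≈ 2.414214 and λ' = −1/λ ≈ -0.414214.
[1] lift (4,8): star map gives 0.686292; window check -0.4 ≤ 0.686292 < 0.8 is true → IN Λ
[2] lift (10,23): star map gives 0.473088; window check -0.4 ≤ 0.473088 < 0.8 is true → IN Λ
[3] lift (-7,-1): star map gives -6.585786; window check -0.4 ≤ -6.585786 < 0.8 is false → out
[4] lift (-2,-8): star map gives 1.313708; window check -0.4 ≤ 1.313708 < 0.8 is false → out
[5] lift (-5,-12): star map gives -0.029437; window check -0.4 ≤ -0.029437 < 0.8 is true → IN Λ
[6] lift (-1,0): star map gives -1.000000; window check -0.4 ≤ -1.000000 < 0.8 is false → out
[7] lift (-17,-19): star map gives -9.129942; window check -0.4 ≤ -9.129942 < 0.8 is false → out
[8] lift (3,10): star map gives -1.142136; window check -0.4 ≤ -1.142136 < 0.8 is false → out
[9] lift (-5,9): star map gives -8.727922; window check -0.4 ≤ -8.727922 < 0.8 is false → out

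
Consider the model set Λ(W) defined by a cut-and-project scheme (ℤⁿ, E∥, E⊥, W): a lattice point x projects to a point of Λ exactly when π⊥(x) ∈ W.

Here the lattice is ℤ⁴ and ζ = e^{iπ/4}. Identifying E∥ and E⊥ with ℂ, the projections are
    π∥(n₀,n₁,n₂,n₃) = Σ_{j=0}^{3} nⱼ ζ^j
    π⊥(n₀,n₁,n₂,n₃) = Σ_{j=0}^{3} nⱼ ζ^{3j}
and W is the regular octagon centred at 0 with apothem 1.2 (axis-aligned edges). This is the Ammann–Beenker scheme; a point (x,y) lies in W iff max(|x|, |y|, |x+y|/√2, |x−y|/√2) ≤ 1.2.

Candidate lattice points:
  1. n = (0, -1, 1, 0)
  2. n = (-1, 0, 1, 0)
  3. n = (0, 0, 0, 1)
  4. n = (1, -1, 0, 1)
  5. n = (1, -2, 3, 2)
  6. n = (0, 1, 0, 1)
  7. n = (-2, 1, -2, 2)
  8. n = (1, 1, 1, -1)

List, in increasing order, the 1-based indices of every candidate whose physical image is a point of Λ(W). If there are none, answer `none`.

π⊥(n) = n₀ + n₁ζ³ + n₂ζ⁶ + n₃ζ⁹ where ζ = e^{iπ/4}.
candidate 1: n = (0, -1, 1, 0) → π⊥ ≈ (+0.707107, -1.707107); max(|x|,|y|,|x±y|/√2) = 1.707107 > 1.2 ⇒ ∉ W
candidate 2: n = (-1, 0, 1, 0) → π⊥ ≈ (-1.000000, -1.000000); max(|x|,|y|,|x±y|/√2) = 1.414214 > 1.2 ⇒ ∉ W
candidate 3: n = (0, 0, 0, 1) → π⊥ ≈ (+0.707107, +0.707107); max(|x|,|y|,|x±y|/√2) = 1.000000 ≤ 1.2 ⇒ ∈ W
candidate 4: n = (1, -1, 0, 1) → π⊥ ≈ (+2.414214, +0.000000); max(|x|,|y|,|x±y|/√2) = 2.414214 > 1.2 ⇒ ∉ W
candidate 5: n = (1, -2, 3, 2) → π⊥ ≈ (+3.828427, -3.000000); max(|x|,|y|,|x±y|/√2) = 4.828427 > 1.2 ⇒ ∉ W
candidate 6: n = (0, 1, 0, 1) → π⊥ ≈ (+0.000000, +1.414214); max(|x|,|y|,|x±y|/√2) = 1.414214 > 1.2 ⇒ ∉ W
candidate 7: n = (-2, 1, -2, 2) → π⊥ ≈ (-1.292893, +4.121320); max(|x|,|y|,|x±y|/√2) = 4.121320 > 1.2 ⇒ ∉ W
candidate 8: n = (1, 1, 1, -1) → π⊥ ≈ (-0.414214, -1.000000); max(|x|,|y|,|x±y|/√2) = 1.000000 ≤ 1.2 ⇒ ∈ W

3, 8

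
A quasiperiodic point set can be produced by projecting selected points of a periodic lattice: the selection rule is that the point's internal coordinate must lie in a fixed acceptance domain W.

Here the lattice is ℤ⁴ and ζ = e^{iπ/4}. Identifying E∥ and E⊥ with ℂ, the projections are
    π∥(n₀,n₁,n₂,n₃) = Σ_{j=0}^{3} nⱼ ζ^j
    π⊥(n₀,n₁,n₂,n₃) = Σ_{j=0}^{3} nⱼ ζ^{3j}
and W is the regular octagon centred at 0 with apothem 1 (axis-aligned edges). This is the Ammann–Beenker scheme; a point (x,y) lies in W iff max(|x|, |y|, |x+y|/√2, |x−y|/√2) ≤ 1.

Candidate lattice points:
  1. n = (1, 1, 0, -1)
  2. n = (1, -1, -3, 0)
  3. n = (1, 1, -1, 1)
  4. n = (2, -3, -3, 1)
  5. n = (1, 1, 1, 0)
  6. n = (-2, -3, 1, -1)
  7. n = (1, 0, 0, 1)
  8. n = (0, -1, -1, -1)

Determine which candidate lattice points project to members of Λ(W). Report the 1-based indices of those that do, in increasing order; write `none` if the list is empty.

1, 5, 8

Internal map: ζ^{3j} for j=0..3 gives (1,0), (−√2/2,√2/2), (0,−1), (√2/2,√2/2).
candidate 1: n = (1, 1, 0, -1) → π⊥ ≈ (-0.41421, +0.00000); max(|x|,|y|,|x±y|/√2) = 0.41421 ≤ 1 ⇒ ∈ W
candidate 2: n = (1, -1, -3, 0) → π⊥ ≈ (+1.70711, +2.29289); max(|x|,|y|,|x±y|/√2) = 2.82843 > 1 ⇒ ∉ W
candidate 3: n = (1, 1, -1, 1) → π⊥ ≈ (+1.00000, +2.41421); max(|x|,|y|,|x±y|/√2) = 2.41421 > 1 ⇒ ∉ W
candidate 4: n = (2, -3, -3, 1) → π⊥ ≈ (+4.82843, +1.58579); max(|x|,|y|,|x±y|/√2) = 4.82843 > 1 ⇒ ∉ W
candidate 5: n = (1, 1, 1, 0) → π⊥ ≈ (+0.29289, -0.29289); max(|x|,|y|,|x±y|/√2) = 0.41421 ≤ 1 ⇒ ∈ W
candidate 6: n = (-2, -3, 1, -1) → π⊥ ≈ (-0.58579, -3.82843); max(|x|,|y|,|x±y|/√2) = 3.82843 > 1 ⇒ ∉ W
candidate 7: n = (1, 0, 0, 1) → π⊥ ≈ (+1.70711, +0.70711); max(|x|,|y|,|x±y|/√2) = 1.70711 > 1 ⇒ ∉ W
candidate 8: n = (0, -1, -1, -1) → π⊥ ≈ (+0.00000, -0.41421); max(|x|,|y|,|x±y|/√2) = 0.41421 ≤ 1 ⇒ ∈ W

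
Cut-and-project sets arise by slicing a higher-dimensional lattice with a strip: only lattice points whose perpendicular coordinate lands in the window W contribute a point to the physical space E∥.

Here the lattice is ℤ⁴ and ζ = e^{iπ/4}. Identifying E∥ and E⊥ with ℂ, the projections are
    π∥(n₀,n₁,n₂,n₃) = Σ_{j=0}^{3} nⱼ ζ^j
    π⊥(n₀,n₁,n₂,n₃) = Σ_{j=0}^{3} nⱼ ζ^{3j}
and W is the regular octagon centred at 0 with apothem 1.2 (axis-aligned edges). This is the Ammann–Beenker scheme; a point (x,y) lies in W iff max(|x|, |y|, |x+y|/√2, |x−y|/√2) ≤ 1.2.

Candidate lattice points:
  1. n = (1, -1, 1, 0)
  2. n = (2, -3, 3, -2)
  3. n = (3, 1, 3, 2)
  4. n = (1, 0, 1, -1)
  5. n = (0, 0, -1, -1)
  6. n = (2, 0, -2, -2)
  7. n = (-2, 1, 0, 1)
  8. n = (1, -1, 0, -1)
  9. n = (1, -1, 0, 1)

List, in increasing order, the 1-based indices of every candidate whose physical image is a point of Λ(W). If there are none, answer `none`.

With ζ = e^{iπ/4} the internal vectors are ζ^0,ζ^3,ζ^6,ζ^9.
candidate 1: n = (1, -1, 1, 0) → π⊥ ≈ (+1.707107, -1.707107); max(|x|,|y|,|x±y|/√2) = 2.414214 > 1.2 ⇒ ∉ W
candidate 2: n = (2, -3, 3, -2) → π⊥ ≈ (+2.707107, -6.535534); max(|x|,|y|,|x±y|/√2) = 6.535534 > 1.2 ⇒ ∉ W
candidate 3: n = (3, 1, 3, 2) → π⊥ ≈ (+3.707107, -0.878680); max(|x|,|y|,|x±y|/√2) = 3.707107 > 1.2 ⇒ ∉ W
candidate 4: n = (1, 0, 1, -1) → π⊥ ≈ (+0.292893, -1.707107); max(|x|,|y|,|x±y|/√2) = 1.707107 > 1.2 ⇒ ∉ W
candidate 5: n = (0, 0, -1, -1) → π⊥ ≈ (-0.707107, +0.292893); max(|x|,|y|,|x±y|/√2) = 0.707107 ≤ 1.2 ⇒ ∈ W
candidate 6: n = (2, 0, -2, -2) → π⊥ ≈ (+0.585786, +0.585786); max(|x|,|y|,|x±y|/√2) = 0.828427 ≤ 1.2 ⇒ ∈ W
candidate 7: n = (-2, 1, 0, 1) → π⊥ ≈ (-2.000000, +1.414214); max(|x|,|y|,|x±y|/√2) = 2.414214 > 1.2 ⇒ ∉ W
candidate 8: n = (1, -1, 0, -1) → π⊥ ≈ (+1.000000, -1.414214); max(|x|,|y|,|x±y|/√2) = 1.707107 > 1.2 ⇒ ∉ W
candidate 9: n = (1, -1, 0, 1) → π⊥ ≈ (+2.414214, +0.000000); max(|x|,|y|,|x±y|/√2) = 2.414214 > 1.2 ⇒ ∉ W

5, 6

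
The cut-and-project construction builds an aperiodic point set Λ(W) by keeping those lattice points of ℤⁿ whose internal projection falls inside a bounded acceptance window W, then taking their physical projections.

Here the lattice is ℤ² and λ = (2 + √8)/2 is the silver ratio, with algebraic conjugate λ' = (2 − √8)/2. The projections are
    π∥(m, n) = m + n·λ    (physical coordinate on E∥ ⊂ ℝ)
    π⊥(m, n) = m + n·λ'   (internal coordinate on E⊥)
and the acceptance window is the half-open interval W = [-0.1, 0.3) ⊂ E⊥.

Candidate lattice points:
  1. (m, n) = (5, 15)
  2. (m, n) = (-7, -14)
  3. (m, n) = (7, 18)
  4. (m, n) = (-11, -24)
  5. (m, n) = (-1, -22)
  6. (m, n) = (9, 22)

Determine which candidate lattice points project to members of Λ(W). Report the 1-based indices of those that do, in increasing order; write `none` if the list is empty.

Numerically λ ≈ 2.414214 and λ' = −1/λ ≈ -0.414214.
#1 (5,15): internal coord 5 + (15)·λ' = -1.213203; -1.213203 ∉ [-0.1, 0.3) → out
#2 (-7,-14): internal coord -7 + (-14)·λ' = -1.201010; -1.201010 ∉ [-0.1, 0.3) → out
#3 (7,18): internal coord 7 + (18)·λ' = -0.455844; -0.455844 ∉ [-0.1, 0.3) → out
#4 (-11,-24): internal coord -11 + (-24)·λ' = -1.058875; -1.058875 ∉ [-0.1, 0.3) → out
#5 (-1,-22): internal coord -1 + (-22)·λ' = +8.112698; +8.112698 ∉ [-0.1, 0.3) → out
#6 (9,22): internal coord 9 + (22)·λ' = -0.112698; -0.112698 ∉ [-0.1, 0.3) → out

none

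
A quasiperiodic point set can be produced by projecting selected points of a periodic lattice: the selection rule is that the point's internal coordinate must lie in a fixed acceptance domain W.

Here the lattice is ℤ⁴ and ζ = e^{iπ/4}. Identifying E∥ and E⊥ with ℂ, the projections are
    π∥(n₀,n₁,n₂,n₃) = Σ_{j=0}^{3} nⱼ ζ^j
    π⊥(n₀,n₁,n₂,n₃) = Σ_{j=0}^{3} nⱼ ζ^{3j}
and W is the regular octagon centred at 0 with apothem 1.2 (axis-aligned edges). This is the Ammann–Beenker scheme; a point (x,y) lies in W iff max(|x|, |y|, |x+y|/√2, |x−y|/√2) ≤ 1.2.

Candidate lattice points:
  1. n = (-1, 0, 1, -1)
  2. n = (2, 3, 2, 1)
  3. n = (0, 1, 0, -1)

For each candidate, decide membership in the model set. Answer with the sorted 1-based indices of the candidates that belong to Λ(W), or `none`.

2

Internal map: ζ^{3j} for j=0..3 gives (1,0), (−√2/2,√2/2), (0,−1), (√2/2,√2/2).
#1 (-1, 0, 1, -1): internal (-1.70711, -1.70711); octagon support 2.41421 vs apothem 1.2 → ∉ W
#2 (2, 3, 2, 1): internal (0.58579, 0.82843); octagon support 1.00000 vs apothem 1.2 → ∈ W
#3 (0, 1, 0, -1): internal (-1.41421, 0.00000); octagon support 1.41421 vs apothem 1.2 → ∉ W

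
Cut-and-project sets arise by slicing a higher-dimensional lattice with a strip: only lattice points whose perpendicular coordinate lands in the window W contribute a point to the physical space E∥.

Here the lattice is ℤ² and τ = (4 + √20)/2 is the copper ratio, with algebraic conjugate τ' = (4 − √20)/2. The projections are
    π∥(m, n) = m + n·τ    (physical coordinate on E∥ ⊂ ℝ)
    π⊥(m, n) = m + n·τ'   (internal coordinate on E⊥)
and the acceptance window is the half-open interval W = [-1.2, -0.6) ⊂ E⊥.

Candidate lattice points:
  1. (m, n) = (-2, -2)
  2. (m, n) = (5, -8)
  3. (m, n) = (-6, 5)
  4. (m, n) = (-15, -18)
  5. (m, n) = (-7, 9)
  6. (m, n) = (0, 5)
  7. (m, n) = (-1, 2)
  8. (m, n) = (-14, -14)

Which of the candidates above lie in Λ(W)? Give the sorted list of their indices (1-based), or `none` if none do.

6

τ' = (4−√20)/2 ≈ -0.236068.
[1] lift (-2,-2): star map gives -1.527864; window check -1.2 ≤ -1.527864 < -0.6 is false → out
[2] lift (5,-8): star map gives 6.888544; window check -1.2 ≤ 6.888544 < -0.6 is false → out
[3] lift (-6,5): star map gives -7.180340; window check -1.2 ≤ -7.180340 < -0.6 is false → out
[4] lift (-15,-18): star map gives -10.750776; window check -1.2 ≤ -10.750776 < -0.6 is false → out
[5] lift (-7,9): star map gives -9.124612; window check -1.2 ≤ -9.124612 < -0.6 is false → out
[6] lift (0,5): star map gives -1.180340; window check -1.2 ≤ -1.180340 < -0.6 is true → IN Λ
[7] lift (-1,2): star map gives -1.472136; window check -1.2 ≤ -1.472136 < -0.6 is false → out
[8] lift (-14,-14): star map gives -10.695048; window check -1.2 ≤ -10.695048 < -0.6 is false → out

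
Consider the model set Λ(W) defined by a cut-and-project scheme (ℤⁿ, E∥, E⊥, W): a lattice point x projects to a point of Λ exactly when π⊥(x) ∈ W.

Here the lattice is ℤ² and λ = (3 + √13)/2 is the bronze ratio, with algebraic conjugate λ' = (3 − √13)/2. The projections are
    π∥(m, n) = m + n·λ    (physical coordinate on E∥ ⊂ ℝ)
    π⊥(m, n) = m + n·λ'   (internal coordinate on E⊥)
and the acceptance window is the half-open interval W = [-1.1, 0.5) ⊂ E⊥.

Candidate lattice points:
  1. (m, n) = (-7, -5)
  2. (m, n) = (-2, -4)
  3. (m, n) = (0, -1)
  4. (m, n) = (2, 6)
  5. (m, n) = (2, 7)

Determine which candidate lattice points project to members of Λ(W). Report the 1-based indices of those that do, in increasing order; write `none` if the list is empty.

2, 3, 4, 5

λ' = (3−√13)/2 ≈ -0.30278.
#1 (-7,-5): internal coord -7 + (-5)·λ' = -5.48612; -5.48612 ∉ [-1.1, 0.5) → out
#2 (-2,-4): internal coord -2 + (-4)·λ' = -0.78890; -0.78890 ∈ [-1.1, 0.5) → IN Λ
#3 (0,-1): internal coord 0 + (-1)·λ' = +0.30278; +0.30278 ∈ [-1.1, 0.5) → IN Λ
#4 (2,6): internal coord 2 + (6)·λ' = +0.18335; +0.18335 ∈ [-1.1, 0.5) → IN Λ
#5 (2,7): internal coord 2 + (7)·λ' = -0.11943; -0.11943 ∈ [-1.1, 0.5) → IN Λ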